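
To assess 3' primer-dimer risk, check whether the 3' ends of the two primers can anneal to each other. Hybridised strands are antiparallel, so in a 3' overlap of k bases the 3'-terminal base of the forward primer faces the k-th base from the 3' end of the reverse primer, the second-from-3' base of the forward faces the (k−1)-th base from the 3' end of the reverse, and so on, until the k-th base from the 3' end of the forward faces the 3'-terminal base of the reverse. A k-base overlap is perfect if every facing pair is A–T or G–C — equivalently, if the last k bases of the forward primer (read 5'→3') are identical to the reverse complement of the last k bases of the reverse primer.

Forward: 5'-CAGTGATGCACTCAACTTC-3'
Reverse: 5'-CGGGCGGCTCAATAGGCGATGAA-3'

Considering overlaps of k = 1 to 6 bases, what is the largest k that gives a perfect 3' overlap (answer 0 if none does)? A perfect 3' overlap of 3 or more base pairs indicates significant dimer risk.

Last 6 bases (5'→3') — forward …AACTTC, reverse …GATGAA.
Reverse complement of the reverse primer's last 6 bases: TTCATC; its first k bases are the reverse complement of the reverse primer's last k bases, so a perfect k-base overlap needs the forward primer's last k bases to equal them.
Comparing (forward last k vs required): k=1: C vs T ✗; k=2: TC vs TT ✗; k=3: TTC vs TTC ✓; k=4: CTTC vs TTCA ✗; k=5: ACTTC vs TTCAT ✗; k=6: AACTTC vs TTCATC ✗.
Only k = 3 is perfect, so the longest perfect 3' overlap is 3.

Longest perfect overlap: 3 complementary base pairs; significant dimer risk (threshold 3).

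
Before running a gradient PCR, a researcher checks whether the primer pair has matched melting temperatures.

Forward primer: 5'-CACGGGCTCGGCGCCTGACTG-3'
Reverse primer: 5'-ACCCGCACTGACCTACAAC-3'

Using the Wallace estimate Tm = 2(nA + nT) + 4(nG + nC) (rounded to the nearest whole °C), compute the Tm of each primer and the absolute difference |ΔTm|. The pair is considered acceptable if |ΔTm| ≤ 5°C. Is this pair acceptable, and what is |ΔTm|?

Forward: A=2 T=3 G=8 C=8 → Tm = 2·5 + 4·16 = 74°C.
Reverse: A=6 T=2 G=2 C=9 → Tm = 2·8 + 4·11 = 60°C.
|ΔTm| = |74 − 60| = 14°C, > 5°C.

|ΔTm| = 14°C; the pair is not acceptable.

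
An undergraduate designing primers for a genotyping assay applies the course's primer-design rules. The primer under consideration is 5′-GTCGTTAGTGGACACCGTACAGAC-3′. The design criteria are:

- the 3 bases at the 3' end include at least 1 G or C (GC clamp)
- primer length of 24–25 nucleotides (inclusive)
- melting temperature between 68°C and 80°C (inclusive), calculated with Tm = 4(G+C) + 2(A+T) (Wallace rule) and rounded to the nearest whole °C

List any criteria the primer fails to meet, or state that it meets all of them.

Meets all criteria.

Base counts: A=6, T=5, G=7, C=6 (length 24).
GC clamp: 3' end GAC has 2 G/C ✓
length: length 24 ✓
Tm: Tm = 2·11 + 4·13 = 74°C ✓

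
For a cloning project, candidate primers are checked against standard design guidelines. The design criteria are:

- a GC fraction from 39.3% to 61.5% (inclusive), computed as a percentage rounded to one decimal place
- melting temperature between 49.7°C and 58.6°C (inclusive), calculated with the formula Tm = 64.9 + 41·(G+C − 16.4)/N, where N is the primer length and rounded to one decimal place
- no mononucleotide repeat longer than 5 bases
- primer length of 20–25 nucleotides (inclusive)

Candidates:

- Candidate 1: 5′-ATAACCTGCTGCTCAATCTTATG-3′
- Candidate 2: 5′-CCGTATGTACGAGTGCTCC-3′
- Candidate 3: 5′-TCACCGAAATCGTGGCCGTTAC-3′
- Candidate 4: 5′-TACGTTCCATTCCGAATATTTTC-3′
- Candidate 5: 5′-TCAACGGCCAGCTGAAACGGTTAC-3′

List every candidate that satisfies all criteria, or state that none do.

Candidate 1 (23 nt, A=6 T=8 G=3 C=6): GC 9/23 = 39.1%, outside 39.3–61.5% ✗; Tm = 64.9 + 41·(9 − 16.4)/23 = 51.7°C ✓; longest run = 2 ✓; length 23 ✓ — fails.
Candidate 2 (19 nt, A=3 T=5 G=5 C=6): GC 11/19 = 57.9% ✓; Tm = 64.9 + 41·(11 − 16.4)/19 = 53.2°C ✓; longest run = 2 ✓; length 19, outside 20–25 ✗ — fails.
Candidate 3 (22 nt, A=5 T=5 G=5 C=7): GC 12/22 = 54.5% ✓; Tm = 64.9 + 41·(12 − 16.4)/22 = 56.7°C ✓; longest run = 3 ✓; length 22 ✓ — passes.
Candidate 4 (23 nt, A=5 T=10 G=2 C=6): GC 8/23 = 34.8%, outside 39.3–61.5% ✗; Tm = 64.9 + 41·(8 − 16.4)/23 = 49.9°C ✓; longest run = 4 ✓; length 23 ✓ — fails.
Candidate 5 (24 nt, A=7 T=4 G=6 C=7): GC 13/24 = 54.2% ✓; Tm = 64.9 + 41·(13 − 16.4)/24 = 59.1°C, outside 49.7–58.6°C ✗; longest run = 3 ✓; length 24 ✓ — fails.

Candidate 3 only.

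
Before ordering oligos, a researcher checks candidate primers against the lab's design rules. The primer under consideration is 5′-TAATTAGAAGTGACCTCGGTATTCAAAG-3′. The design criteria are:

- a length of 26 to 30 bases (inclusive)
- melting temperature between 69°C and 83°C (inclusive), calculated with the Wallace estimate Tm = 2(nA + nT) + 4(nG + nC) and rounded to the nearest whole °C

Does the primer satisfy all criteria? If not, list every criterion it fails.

Meets all criteria.

Base counts: A=10, T=8, G=6, C=4 (length 28).
length: length 28 ✓
Tm: Tm = 2·18 + 4·10 = 76°C ✓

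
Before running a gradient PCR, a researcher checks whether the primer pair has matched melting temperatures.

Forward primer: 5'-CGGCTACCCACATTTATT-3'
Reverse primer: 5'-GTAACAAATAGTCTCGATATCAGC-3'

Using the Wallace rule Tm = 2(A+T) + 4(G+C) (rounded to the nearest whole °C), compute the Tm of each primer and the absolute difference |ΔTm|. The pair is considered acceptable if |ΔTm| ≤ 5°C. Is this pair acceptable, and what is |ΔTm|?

|ΔTm| = 14°C; the pair is not acceptable.

Forward: A=4 T=6 G=2 C=6 → Tm = 2·10 + 4·8 = 52°C.
Reverse: A=9 T=6 G=4 C=5 → Tm = 2·15 + 4·9 = 66°C.
|ΔTm| = |52 − 66| = 14°C, > 5°C.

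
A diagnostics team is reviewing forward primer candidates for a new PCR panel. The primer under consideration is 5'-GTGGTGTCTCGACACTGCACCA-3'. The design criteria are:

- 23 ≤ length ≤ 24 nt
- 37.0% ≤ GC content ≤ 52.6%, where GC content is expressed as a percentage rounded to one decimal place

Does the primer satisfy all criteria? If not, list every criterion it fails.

Fails: length, GC content.

Base counts: A=4, T=5, G=6, C=7 (length 22).
length: length 22, outside 23–24 ✗
GC content: GC 13/22 = 59.1%, outside 37.0–52.6% ✗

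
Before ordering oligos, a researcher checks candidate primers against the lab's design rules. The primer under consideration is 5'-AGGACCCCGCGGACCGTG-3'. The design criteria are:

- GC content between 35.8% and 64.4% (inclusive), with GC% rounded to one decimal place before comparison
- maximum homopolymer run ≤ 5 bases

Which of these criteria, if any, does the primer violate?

Fails: GC content.

Base counts: A=3, T=1, G=7, C=7 (length 18).
GC content: GC 14/18 = 77.8%, outside 35.8–64.4% ✗
homopolymer run: longest run = 4 ✓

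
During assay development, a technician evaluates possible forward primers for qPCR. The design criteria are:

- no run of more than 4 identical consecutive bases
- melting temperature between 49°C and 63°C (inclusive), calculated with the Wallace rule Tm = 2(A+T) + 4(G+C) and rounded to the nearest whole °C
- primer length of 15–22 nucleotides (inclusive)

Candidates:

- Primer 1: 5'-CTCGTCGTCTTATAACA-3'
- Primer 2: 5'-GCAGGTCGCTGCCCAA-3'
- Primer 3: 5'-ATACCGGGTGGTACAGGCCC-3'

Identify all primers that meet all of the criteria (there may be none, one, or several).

Primer 1 (17 nt, A=4 T=6 G=2 C=5): longest run = 2 ✓; Tm = 2·10 + 4·7 = 48°C, outside 49–63°C ✗; length 17 ✓ — fails.
Primer 2 (16 nt, A=3 T=2 G=5 C=6): longest run = 3 ✓; Tm = 2·5 + 4·11 = 54°C ✓; length 16 ✓ — passes.
Primer 3 (20 nt, A=4 T=3 G=7 C=6): longest run = 3 ✓; Tm = 2·7 + 4·13 = 66°C, outside 49–63°C ✗; length 20 ✓ — fails.

Primer 2 only.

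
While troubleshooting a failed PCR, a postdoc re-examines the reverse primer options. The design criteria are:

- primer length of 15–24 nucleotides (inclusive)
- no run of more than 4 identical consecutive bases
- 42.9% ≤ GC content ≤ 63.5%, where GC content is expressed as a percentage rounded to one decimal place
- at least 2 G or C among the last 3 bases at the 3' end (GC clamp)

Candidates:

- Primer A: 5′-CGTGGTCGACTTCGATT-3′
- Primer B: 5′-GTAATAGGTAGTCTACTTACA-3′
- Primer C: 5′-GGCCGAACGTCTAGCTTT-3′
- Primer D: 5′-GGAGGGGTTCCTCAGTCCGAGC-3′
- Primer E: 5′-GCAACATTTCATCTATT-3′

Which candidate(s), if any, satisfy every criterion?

None of the candidates satisfy all criteria.

Primer A (17 nt, A=2 T=6 G=5 C=4): length 17 ✓; longest run = 2 ✓; GC 9/17 = 52.9% ✓; 3' end ATT has 0 G/C, need ≥2 ✗ — fails.
Primer B (21 nt, A=7 T=7 G=4 C=3): length 21 ✓; longest run = 2 ✓; GC 7/21 = 33.3%, outside 42.9–63.5% ✗; 3' end ACA has 1 G/C, need ≥2 ✗ — fails.
Primer C (18 nt, A=3 T=5 G=5 C=5): length 18 ✓; longest run = 3 ✓; GC 10/18 = 55.6% ✓; 3' end TTT has 0 G/C, need ≥2 ✗ — fails.
Primer D (22 nt, A=3 T=4 G=9 C=6): length 22 ✓; longest run = 4 ✓; GC 15/22 = 68.2%, outside 42.9–63.5% ✗; 3' end AGC has 2 G/C ✓ — fails.
Primer E (17 nt, A=5 T=7 G=1 C=4): length 17 ✓; longest run = 3 ✓; GC 5/17 = 29.4%, outside 42.9–63.5% ✗; 3' end ATT has 0 G/C, need ≥2 ✗ — fails.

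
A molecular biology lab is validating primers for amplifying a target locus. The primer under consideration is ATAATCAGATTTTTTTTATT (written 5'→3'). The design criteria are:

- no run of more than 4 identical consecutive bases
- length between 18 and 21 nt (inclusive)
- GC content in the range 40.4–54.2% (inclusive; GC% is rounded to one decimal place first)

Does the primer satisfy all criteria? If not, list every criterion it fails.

Fails: homopolymer run, GC content.

Base counts: A=6, T=12, G=1, C=1 (length 20).
homopolymer run: longest run = 8, exceeds 4 ✗
length: length 20 ✓
GC content: GC 2/20 = 10.0%, outside 40.4–54.2% ✗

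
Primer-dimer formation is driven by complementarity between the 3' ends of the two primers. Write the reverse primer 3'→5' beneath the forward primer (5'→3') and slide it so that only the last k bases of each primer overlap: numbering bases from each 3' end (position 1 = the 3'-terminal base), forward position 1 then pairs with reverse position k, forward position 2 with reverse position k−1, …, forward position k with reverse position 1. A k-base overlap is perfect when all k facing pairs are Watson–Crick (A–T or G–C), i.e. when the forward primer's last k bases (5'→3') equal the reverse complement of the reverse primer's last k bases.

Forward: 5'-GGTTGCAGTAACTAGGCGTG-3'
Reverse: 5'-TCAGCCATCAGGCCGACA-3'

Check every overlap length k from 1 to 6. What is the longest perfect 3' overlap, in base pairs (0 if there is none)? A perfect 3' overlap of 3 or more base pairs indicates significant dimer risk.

Longest perfect overlap: 2 complementary base pairs; below the dimer-risk threshold (threshold 3).

Last 6 bases (5'→3') — forward …GGCGTG, reverse …CCGACA.
Reverse complement of the reverse primer's last 6 bases: TGTCGG; its first k bases are the reverse complement of the reverse primer's last k bases, so a perfect k-base overlap needs the forward primer's last k bases to equal them.
Comparing (forward last k vs required): k=1: G vs T ✗; k=2: TG vs TG ✓; k=3: GTG vs TGT ✗; k=4: CGTG vs TGTC ✗; k=5: GCGTG vs TGTCG ✗; k=6: GGCGTG vs TGTCGG ✗.
Only k = 2 is perfect, so the longest perfect 3' overlap is 2.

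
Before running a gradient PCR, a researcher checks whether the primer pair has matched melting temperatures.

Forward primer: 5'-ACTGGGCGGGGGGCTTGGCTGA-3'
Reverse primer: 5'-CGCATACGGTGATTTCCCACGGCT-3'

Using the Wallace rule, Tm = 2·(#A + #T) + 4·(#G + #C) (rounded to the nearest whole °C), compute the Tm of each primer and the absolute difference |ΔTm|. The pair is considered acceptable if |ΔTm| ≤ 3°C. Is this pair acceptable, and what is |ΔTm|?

Forward: A=2 T=4 G=12 C=4 → Tm = 2·6 + 4·16 = 76°C.
Reverse: A=4 T=6 G=6 C=8 → Tm = 2·10 + 4·14 = 76°C.
|ΔTm| = |76 − 76| = 0°C, ≤ 3°C.

|ΔTm| = 0°C; the pair is acceptable.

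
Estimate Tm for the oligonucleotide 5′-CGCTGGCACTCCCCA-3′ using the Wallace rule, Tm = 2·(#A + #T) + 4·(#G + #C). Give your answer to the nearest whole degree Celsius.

52°C

Base counts: A=2, T=2, G=3, C=8 (length 15).
Tm = 2·(2+2) + 4·(3+8) = 2·4 + 4·11 = 8 + 44 = 52°C.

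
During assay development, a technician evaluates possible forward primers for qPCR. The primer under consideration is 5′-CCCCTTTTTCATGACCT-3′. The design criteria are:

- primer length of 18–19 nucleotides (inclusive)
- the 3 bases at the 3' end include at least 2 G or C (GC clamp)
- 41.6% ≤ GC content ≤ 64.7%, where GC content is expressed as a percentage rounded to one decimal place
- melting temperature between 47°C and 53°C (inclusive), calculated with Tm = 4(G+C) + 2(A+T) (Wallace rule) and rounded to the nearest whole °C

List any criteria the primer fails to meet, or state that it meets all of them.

Base counts: A=2, T=7, G=1, C=7 (length 17).
length: length 17, outside 18–19 ✗
GC clamp: 3' end CCT has 2 G/C ✓
GC content: GC 8/17 = 47.1% ✓
Tm: Tm = 2·9 + 4·8 = 50°C ✓

Fails: length.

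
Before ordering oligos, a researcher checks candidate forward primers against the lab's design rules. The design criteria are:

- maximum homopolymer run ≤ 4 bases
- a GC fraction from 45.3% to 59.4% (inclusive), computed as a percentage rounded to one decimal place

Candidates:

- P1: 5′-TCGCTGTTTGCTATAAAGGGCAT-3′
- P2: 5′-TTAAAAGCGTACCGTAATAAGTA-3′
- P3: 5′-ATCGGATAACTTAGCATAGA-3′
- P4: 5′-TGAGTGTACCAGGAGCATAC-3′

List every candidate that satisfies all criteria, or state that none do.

P4 only.

P1 (23 nt, A=5 T=8 G=6 C=4): longest run = 3 ✓; GC 10/23 = 43.5%, outside 45.3–59.4% ✗ — fails.
P2 (23 nt, A=10 T=6 G=4 C=3): longest run = 4 ✓; GC 7/23 = 30.4%, outside 45.3–59.4% ✗ — fails.
P3 (20 nt, A=8 T=5 G=4 C=3): longest run = 2 ✓; GC 7/20 = 35.0%, outside 45.3–59.4% ✗ — fails.
P4 (20 nt, A=6 T=4 G=6 C=4): longest run = 2 ✓; GC 10/20 = 50.0% ✓ — passes.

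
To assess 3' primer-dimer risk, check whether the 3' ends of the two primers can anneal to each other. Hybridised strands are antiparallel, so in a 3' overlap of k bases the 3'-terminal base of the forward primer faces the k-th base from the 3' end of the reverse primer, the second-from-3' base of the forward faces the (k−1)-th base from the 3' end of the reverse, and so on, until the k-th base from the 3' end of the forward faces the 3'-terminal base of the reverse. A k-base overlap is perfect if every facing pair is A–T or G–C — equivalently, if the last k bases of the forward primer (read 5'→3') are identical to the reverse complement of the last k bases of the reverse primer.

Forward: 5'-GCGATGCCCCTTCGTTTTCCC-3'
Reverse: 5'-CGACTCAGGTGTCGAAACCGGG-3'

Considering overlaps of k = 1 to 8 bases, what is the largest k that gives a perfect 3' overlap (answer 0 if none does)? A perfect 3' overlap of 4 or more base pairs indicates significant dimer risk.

Longest perfect overlap: 3 complementary base pairs; below the dimer-risk threshold (threshold 4).

Last 8 bases (5'→3') — forward …GTTTTCCC, reverse …AAACCGGG.
Reverse complement of the reverse primer's last 8 bases: CCCGGTTT; its first k bases are the reverse complement of the reverse primer's last k bases, so a perfect k-base overlap needs the forward primer's last k bases to equal them.
Comparing (forward last k vs required): k=1: C vs C ✓; k=2: CC vs CC ✓; k=3: CCC vs CCC ✓; k=4: TCCC vs CCCG ✗; k=5: TTCCC vs CCCGG ✗; k=6: TTTCCC vs CCCGGT ✗; k=7: TTTTCCC vs CCCGGTT ✗; k=8: GTTTTCCC vs CCCGGTTT ✗.
Perfect overlaps at k = 1, 2, 3; the largest is 3.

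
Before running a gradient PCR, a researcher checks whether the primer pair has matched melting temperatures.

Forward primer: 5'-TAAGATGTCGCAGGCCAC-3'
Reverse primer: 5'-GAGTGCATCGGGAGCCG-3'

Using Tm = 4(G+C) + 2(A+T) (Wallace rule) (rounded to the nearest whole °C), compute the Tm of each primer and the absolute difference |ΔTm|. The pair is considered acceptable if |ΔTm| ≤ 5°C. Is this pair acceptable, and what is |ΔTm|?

Forward: A=5 T=3 G=5 C=5 → Tm = 2·8 + 4·10 = 56°C.
Reverse: A=3 T=2 G=8 C=4 → Tm = 2·5 + 4·12 = 58°C.
|ΔTm| = |56 − 58| = 2°C, ≤ 5°C.

|ΔTm| = 2°C; the pair is acceptable.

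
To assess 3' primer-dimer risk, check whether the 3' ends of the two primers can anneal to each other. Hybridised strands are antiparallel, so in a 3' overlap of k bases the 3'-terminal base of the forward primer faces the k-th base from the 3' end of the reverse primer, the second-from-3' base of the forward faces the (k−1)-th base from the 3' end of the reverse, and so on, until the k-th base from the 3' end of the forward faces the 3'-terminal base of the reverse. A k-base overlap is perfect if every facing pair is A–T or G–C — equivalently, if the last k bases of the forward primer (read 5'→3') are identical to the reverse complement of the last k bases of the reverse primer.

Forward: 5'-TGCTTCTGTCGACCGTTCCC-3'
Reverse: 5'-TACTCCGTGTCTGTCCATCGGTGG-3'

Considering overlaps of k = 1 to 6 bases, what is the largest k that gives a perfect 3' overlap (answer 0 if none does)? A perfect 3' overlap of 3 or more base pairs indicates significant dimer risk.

Longest perfect overlap: 2 complementary base pairs; below the dimer-risk threshold (threshold 3).

Last 6 bases (5'→3') — forward …GTTCCC, reverse …CGGTGG.
Reverse complement of the reverse primer's last 6 bases: CCACCG; its first k bases are the reverse complement of the reverse primer's last k bases, so a perfect k-base overlap needs the forward primer's last k bases to equal them.
Comparing (forward last k vs required): k=1: C vs C ✓; k=2: CC vs CC ✓; k=3: CCC vs CCA ✗; k=4: TCCC vs CCAC ✗; k=5: TTCCC vs CCACC ✗; k=6: GTTCCC vs CCACCG ✗.
Perfect overlaps at k = 1, 2; the largest is 2.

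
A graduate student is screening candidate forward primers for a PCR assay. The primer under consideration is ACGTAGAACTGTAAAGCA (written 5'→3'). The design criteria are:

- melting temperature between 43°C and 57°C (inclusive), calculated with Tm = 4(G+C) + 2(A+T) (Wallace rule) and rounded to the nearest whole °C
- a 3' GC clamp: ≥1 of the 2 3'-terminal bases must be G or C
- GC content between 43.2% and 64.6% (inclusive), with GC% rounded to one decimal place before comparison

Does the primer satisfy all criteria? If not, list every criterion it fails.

Base counts: A=8, T=3, G=4, C=3 (length 18).
Tm: Tm = 2·11 + 4·7 = 50°C ✓
GC clamp: 3' end CA has 1 G/C ✓
GC content: GC 7/18 = 38.9%, outside 43.2–64.6% ✗

Fails: GC content.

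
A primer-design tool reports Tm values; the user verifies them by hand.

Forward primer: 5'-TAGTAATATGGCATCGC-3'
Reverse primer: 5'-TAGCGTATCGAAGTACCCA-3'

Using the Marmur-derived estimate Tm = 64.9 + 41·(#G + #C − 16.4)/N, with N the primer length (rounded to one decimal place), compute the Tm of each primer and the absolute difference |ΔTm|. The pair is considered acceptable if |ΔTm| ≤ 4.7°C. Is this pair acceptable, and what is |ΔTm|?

|ΔTm| = 6.7°C; the pair is not acceptable.

Forward: G+C = 7, N = 17 → Tm = 64.9 + 41·(7 − 16.4)/17 = 42.2°C.
Reverse: G+C = 9, N = 19 → Tm = 64.9 + 41·(9 − 16.4)/19 = 48.9°C.
|ΔTm| = |42.2 − 48.9| = 6.7°C, > 4.7°C.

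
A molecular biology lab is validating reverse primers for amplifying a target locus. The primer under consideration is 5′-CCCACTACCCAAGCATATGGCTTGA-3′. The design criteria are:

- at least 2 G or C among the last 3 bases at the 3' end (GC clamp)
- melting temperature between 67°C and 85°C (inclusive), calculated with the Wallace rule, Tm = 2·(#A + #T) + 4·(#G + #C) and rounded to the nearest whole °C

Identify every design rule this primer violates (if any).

Fails: GC clamp.

Base counts: A=7, T=5, G=4, C=9 (length 25).
GC clamp: 3' end TGA has 1 G/C, need ≥2 ✗
Tm: Tm = 2·12 + 4·13 = 76°C ✓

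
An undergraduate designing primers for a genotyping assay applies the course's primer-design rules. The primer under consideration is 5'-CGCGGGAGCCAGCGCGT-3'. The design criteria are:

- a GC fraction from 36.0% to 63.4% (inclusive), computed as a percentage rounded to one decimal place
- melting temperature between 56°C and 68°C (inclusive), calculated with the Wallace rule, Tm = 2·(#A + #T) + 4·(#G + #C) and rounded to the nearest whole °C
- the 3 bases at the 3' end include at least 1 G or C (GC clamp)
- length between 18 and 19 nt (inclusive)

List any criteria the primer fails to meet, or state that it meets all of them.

Fails: GC content, length.

Base counts: A=2, T=1, G=8, C=6 (length 17).
GC content: GC 14/17 = 82.4%, outside 36.0–63.4% ✗
Tm: Tm = 2·3 + 4·14 = 62°C ✓
GC clamp: 3' end CGT has 2 G/C ✓
length: length 17, outside 18–19 ✗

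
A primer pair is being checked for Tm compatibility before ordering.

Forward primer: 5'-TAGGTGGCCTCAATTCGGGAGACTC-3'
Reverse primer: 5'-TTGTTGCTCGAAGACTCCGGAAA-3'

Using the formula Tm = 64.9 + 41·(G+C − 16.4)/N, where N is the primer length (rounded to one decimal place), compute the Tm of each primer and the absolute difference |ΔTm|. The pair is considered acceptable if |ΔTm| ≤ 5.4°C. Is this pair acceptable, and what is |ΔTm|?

Forward: G+C = 14, N = 25 → Tm = 64.9 + 41·(14 − 16.4)/25 = 61.0°C.
Reverse: G+C = 11, N = 23 → Tm = 64.9 + 41·(11 − 16.4)/23 = 55.3°C.
|ΔTm| = |61.0 − 55.3| = 5.7°C, > 5.4°C.

|ΔTm| = 5.7°C; the pair is not acceptable.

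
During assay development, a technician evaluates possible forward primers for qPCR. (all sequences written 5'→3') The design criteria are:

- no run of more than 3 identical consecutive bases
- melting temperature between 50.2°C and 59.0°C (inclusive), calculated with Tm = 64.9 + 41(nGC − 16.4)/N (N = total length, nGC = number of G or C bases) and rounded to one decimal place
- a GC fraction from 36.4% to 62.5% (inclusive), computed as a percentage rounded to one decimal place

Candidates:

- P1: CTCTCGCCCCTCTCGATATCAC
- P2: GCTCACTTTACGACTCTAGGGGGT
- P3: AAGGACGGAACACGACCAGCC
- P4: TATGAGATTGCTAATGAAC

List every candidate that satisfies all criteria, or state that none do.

P3 only.

P1 (22 nt, A=3 T=6 G=2 C=11): longest run = 4, exceeds 3 ✗; Tm = 64.9 + 41·(13 − 16.4)/22 = 58.6°C ✓; GC 13/22 = 59.1% ✓ — fails.
P2 (24 nt, A=4 T=7 G=7 C=6): longest run = 5, exceeds 3 ✗; Tm = 64.9 + 41·(13 − 16.4)/24 = 59.1°C, outside 50.2–59.0°C ✗; GC 13/24 = 54.2% ✓ — fails.
P3 (21 nt, A=8 T=0 G=6 C=7): longest run = 2 ✓; Tm = 64.9 + 41·(13 − 16.4)/21 = 58.3°C ✓; GC 13/21 = 61.9% ✓ — passes.
P4 (19 nt, A=7 T=6 G=4 C=2): longest run = 2 ✓; Tm = 64.9 + 41·(6 − 16.4)/19 = 42.5°C, outside 50.2–59.0°C ✗; GC 6/19 = 31.6%, outside 36.4–62.5% ✗ — fails.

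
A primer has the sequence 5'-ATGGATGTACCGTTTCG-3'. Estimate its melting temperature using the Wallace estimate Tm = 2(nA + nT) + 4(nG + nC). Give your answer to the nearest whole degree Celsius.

Base counts: A=3, T=6, G=5, C=3 (length 17).
Tm = 2·(3+6) + 4·(5+3) = 2·9 + 4·8 = 18 + 32 = 50°C.

50°C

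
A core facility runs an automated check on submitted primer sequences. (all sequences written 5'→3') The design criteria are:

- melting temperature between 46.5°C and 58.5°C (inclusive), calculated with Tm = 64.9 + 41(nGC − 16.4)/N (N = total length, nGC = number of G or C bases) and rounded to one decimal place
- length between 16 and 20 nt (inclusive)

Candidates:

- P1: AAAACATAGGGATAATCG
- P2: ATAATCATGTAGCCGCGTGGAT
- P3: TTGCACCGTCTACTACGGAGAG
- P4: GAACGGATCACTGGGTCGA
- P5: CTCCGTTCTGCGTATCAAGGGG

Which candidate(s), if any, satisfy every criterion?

P1 (18 nt, A=9 T=3 G=4 C=2): Tm = 64.9 + 41·(6 − 16.4)/18 = 41.2°C, outside 46.5–58.5°C ✗; length 18 ✓ — fails.
P2 (22 nt, A=6 T=6 G=6 C=4): Tm = 64.9 + 41·(10 − 16.4)/22 = 53.0°C ✓; length 22, outside 16–20 ✗ — fails.
P3 (22 nt, A=5 T=5 G=6 C=6): Tm = 64.9 + 41·(12 − 16.4)/22 = 56.7°C ✓; length 22, outside 16–20 ✗ — fails.
P4 (19 nt, A=5 T=3 G=7 C=4): Tm = 64.9 + 41·(11 − 16.4)/19 = 53.2°C ✓; length 19 ✓ — passes.
P5 (22 nt, A=3 T=6 G=7 C=6): Tm = 64.9 + 41·(13 − 16.4)/22 = 58.6°C, outside 46.5–58.5°C ✗; length 22, outside 16–20 ✗ — fails.

P4 only.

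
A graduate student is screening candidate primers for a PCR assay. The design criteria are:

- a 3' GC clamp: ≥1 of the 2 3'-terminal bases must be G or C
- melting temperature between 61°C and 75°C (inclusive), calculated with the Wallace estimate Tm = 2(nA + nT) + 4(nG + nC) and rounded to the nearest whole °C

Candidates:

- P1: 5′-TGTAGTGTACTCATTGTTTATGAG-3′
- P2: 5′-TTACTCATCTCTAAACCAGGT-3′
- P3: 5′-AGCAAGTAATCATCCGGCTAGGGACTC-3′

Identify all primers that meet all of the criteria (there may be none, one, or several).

P1 only.

P1 (24 nt, A=5 T=11 G=6 C=2): 3' end AG has 1 G/C ✓; Tm = 2·16 + 4·8 = 64°C ✓ — passes.
P2 (21 nt, A=6 T=7 G=2 C=6): 3' end GT has 1 G/C ✓; Tm = 2·13 + 4·8 = 58°C, outside 61–75°C ✗ — fails.
P3 (27 nt, A=8 T=5 G=7 C=7): 3' end TC has 1 G/C ✓; Tm = 2·13 + 4·14 = 82°C, outside 61–75°C ✗ — fails.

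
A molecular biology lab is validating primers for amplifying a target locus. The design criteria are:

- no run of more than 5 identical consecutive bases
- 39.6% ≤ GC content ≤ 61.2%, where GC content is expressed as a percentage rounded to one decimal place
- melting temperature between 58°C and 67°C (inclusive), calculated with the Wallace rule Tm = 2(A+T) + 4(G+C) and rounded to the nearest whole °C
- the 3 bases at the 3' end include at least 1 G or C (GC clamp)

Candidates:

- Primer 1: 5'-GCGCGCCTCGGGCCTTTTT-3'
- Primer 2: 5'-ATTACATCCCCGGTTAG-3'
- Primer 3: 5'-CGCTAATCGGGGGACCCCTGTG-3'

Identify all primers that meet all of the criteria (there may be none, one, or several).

Primer 1 (19 nt, A=0 T=6 G=6 C=7): longest run = 5 ✓; GC 13/19 = 68.4%, outside 39.6–61.2% ✗; Tm = 2·6 + 4·13 = 64°C ✓; 3' end TTT has 0 G/C, need ≥1 ✗ — fails.
Primer 2 (17 nt, A=4 T=5 G=3 C=5): longest run = 4 ✓; GC 8/17 = 47.1% ✓; Tm = 2·9 + 4·8 = 50°C, outside 58–67°C ✗; 3' end TAG has 1 G/C ✓ — fails.
Primer 3 (22 nt, A=3 T=4 G=8 C=7): longest run = 5 ✓; GC 15/22 = 68.2%, outside 39.6–61.2% ✗; Tm = 2·7 + 4·15 = 74°C, outside 58–67°C ✗; 3' end GTG has 2 G/C ✓ — fails.

None of the candidates satisfy all criteria.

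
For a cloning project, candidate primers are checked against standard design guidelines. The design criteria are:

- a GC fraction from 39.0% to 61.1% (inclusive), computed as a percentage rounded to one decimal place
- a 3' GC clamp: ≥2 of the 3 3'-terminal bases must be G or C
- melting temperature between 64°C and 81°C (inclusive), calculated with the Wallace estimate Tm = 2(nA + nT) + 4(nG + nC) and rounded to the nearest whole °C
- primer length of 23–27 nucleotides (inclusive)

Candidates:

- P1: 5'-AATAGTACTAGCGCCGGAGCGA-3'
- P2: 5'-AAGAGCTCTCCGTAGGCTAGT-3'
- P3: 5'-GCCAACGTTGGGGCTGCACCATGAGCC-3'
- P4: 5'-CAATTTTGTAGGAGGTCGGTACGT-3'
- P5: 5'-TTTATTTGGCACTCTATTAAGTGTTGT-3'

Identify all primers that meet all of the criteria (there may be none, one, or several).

P4 only.

P1 (22 nt, A=7 T=3 G=7 C=5): GC 12/22 = 54.5% ✓; 3' end CGA has 2 G/C ✓; Tm = 2·10 + 4·12 = 68°C ✓; length 22, outside 23–27 ✗ — fails.
P2 (21 nt, A=5 T=5 G=6 C=5): GC 11/21 = 52.4% ✓; 3' end AGT has 1 G/C, need ≥2 ✗; Tm = 2·10 + 4·11 = 64°C ✓; length 21, outside 23–27 ✗ — fails.
P3 (27 nt, A=5 T=4 G=9 C=9): GC 18/27 = 66.7%, outside 39.0–61.1% ✗; 3' end GCC has 3 G/C ✓; Tm = 2·9 + 4·18 = 90°C, outside 64–81°C ✗; length 27 ✓ — fails.
P4 (24 nt, A=5 T=8 G=8 C=3): GC 11/24 = 45.8% ✓; 3' end CGT has 2 G/C ✓; Tm = 2·13 + 4·11 = 70°C ✓; length 24 ✓ — passes.
P5 (27 nt, A=5 T=14 G=5 C=3): GC 8/27 = 29.6%, outside 39.0–61.1% ✗; 3' end TGT has 1 G/C, need ≥2 ✗; Tm = 2·19 + 4·8 = 70°C ✓; length 27 ✓ — fails.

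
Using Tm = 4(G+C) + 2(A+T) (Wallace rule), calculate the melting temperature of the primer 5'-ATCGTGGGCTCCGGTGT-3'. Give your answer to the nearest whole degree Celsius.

Base counts: A=1, T=5, G=7, C=4 (length 17).
Tm = 2·(1+5) + 4·(7+4) = 2·6 + 4·11 = 12 + 44 = 56°C.

56°C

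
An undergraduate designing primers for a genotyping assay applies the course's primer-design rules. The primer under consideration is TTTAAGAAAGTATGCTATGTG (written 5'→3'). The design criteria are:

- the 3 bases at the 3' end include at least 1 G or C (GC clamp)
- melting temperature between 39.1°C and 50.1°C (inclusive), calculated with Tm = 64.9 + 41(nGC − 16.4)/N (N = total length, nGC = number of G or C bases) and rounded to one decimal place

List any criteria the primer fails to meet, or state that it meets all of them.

Meets all criteria.

Base counts: A=7, T=8, G=5, C=1 (length 21).
GC clamp: 3' end GTG has 2 G/C ✓
Tm: Tm = 64.9 + 41·(6 − 16.4)/21 = 44.6°C ✓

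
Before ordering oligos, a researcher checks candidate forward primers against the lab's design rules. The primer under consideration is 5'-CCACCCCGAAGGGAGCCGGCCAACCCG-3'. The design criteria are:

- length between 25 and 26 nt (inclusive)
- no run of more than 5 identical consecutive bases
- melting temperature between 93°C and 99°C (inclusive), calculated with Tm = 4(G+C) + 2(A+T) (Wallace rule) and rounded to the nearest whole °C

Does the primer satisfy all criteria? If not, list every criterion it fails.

Fails: length.

Base counts: A=6, T=0, G=8, C=13 (length 27).
length: length 27, outside 25–26 ✗
homopolymer run: longest run = 4 ✓
Tm: Tm = 2·6 + 4·21 = 96°C ✓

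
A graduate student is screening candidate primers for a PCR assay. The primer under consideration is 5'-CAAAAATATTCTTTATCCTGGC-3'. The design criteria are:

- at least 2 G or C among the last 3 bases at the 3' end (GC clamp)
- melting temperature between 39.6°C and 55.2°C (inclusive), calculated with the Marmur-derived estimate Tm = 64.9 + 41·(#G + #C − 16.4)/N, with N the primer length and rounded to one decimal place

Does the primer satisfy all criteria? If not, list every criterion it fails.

Base counts: A=7, T=8, G=2, C=5 (length 22).
GC clamp: 3' end GGC has 3 G/C ✓
Tm: Tm = 64.9 + 41·(7 − 16.4)/22 = 47.4°C ✓

Meets all criteria.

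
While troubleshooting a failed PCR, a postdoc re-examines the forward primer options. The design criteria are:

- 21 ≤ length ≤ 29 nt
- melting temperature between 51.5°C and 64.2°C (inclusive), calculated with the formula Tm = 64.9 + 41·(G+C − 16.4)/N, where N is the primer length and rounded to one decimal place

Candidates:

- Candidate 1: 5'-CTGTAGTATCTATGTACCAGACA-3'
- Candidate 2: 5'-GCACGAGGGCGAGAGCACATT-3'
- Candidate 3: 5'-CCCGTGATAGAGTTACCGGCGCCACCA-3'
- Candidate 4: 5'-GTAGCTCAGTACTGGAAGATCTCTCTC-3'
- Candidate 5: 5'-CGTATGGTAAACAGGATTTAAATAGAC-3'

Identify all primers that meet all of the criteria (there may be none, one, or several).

Candidate 1 (23 nt, A=7 T=7 G=4 C=5): length 23 ✓; Tm = 64.9 + 41·(9 − 16.4)/23 = 51.7°C ✓ — passes.
Candidate 2 (21 nt, A=6 T=2 G=8 C=5): length 21 ✓; Tm = 64.9 + 41·(13 − 16.4)/21 = 58.3°C ✓ — passes.
Candidate 3 (27 nt, A=6 T=4 G=7 C=10): length 27 ✓; Tm = 64.9 + 41·(17 − 16.4)/27 = 65.8°C, outside 51.5–64.2°C ✗ — fails.
Candidate 4 (27 nt, A=6 T=8 G=6 C=7): length 27 ✓; Tm = 64.9 + 41·(13 − 16.4)/27 = 59.7°C ✓ — passes.
Candidate 5 (27 nt, A=11 T=7 G=6 C=3): length 27 ✓; Tm = 64.9 + 41·(9 − 16.4)/27 = 53.7°C ✓ — passes.

Candidate 1, Candidate 2, Candidate 4 and Candidate 5.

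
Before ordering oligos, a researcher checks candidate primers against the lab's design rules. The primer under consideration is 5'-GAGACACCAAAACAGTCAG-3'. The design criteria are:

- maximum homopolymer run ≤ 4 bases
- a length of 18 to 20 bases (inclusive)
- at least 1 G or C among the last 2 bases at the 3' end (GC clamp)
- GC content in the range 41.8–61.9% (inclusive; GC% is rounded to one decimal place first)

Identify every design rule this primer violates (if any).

Meets all criteria.

Base counts: A=9, T=1, G=4, C=5 (length 19).
homopolymer run: longest run = 4 ✓
length: length 19 ✓
GC clamp: 3' end AG has 1 G/C ✓
GC content: GC 9/19 = 47.4% ✓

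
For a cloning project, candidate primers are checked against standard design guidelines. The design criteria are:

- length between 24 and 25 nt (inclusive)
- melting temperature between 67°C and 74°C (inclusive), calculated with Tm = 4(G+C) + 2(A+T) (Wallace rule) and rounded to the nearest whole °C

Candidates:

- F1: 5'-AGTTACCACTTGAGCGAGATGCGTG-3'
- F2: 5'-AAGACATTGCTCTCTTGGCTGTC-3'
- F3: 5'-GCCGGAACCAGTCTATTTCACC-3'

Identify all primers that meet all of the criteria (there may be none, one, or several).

None of the candidates satisfy all criteria.

F1 (25 nt, A=6 T=6 G=8 C=5): length 25 ✓; Tm = 2·12 + 4·13 = 76°C, outside 67–74°C ✗ — fails.
F2 (23 nt, A=4 T=8 G=5 C=6): length 23, outside 24–25 ✗; Tm = 2·12 + 4·11 = 68°C ✓ — fails.
F3 (22 nt, A=5 T=5 G=4 C=8): length 22, outside 24–25 ✗; Tm = 2·10 + 4·12 = 68°C ✓ — fails.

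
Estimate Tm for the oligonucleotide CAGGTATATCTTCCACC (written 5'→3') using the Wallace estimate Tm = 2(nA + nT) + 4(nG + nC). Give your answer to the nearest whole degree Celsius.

Base counts: A=4, T=5, G=2, C=6 (length 17).
Tm = 2·(4+5) + 4·(2+6) = 2·9 + 4·8 = 18 + 32 = 50°C.

50°C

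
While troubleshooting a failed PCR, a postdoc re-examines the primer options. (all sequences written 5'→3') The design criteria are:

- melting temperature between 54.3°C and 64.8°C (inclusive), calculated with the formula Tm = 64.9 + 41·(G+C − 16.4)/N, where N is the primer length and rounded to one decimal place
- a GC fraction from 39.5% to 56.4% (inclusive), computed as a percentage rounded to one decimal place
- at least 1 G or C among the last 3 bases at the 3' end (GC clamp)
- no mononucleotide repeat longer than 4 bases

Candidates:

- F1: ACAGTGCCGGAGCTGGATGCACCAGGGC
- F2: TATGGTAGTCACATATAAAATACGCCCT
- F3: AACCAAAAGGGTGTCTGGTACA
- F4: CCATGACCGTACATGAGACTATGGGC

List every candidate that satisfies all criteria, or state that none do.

F4 only.

F1 (28 nt, A=6 T=3 G=11 C=8): Tm = 64.9 + 41·(19 − 16.4)/28 = 68.7°C, outside 54.3–64.8°C ✗; GC 19/28 = 67.9%, outside 39.5–56.4% ✗; 3' end GGC has 3 G/C ✓; longest run = 3 ✓ — fails.
F2 (28 nt, A=10 T=8 G=4 C=6): Tm = 64.9 + 41·(10 − 16.4)/28 = 55.5°C ✓; GC 10/28 = 35.7%, outside 39.5–56.4% ✗; 3' end CCT has 2 G/C ✓; longest run = 4 ✓ — fails.
F3 (22 nt, A=8 T=4 G=6 C=4): Tm = 64.9 + 41·(10 − 16.4)/22 = 53.0°C, outside 54.3–64.8°C ✗; GC 10/22 = 45.5% ✓; 3' end ACA has 1 G/C ✓; longest run = 4 ✓ — fails.
F4 (26 nt, A=7 T=5 G=7 C=7): Tm = 64.9 + 41·(14 − 16.4)/26 = 61.1°C ✓; GC 14/26 = 53.8% ✓; 3' end GGC has 3 G/C ✓; longest run = 3 ✓ — passes.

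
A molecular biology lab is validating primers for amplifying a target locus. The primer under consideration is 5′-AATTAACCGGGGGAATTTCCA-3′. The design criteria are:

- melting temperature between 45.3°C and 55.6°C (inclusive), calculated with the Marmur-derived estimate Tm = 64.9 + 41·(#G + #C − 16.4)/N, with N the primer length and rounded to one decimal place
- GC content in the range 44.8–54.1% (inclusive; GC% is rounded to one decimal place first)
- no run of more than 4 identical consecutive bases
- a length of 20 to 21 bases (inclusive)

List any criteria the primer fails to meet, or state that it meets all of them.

Fails: GC content, homopolymer run.

Base counts: A=7, T=5, G=5, C=4 (length 21).
Tm: Tm = 64.9 + 41·(9 − 16.4)/21 = 50.5°C ✓
GC content: GC 9/21 = 42.9%, outside 44.8–54.1% ✗
homopolymer run: longest run = 5, exceeds 4 ✗
length: length 21 ✓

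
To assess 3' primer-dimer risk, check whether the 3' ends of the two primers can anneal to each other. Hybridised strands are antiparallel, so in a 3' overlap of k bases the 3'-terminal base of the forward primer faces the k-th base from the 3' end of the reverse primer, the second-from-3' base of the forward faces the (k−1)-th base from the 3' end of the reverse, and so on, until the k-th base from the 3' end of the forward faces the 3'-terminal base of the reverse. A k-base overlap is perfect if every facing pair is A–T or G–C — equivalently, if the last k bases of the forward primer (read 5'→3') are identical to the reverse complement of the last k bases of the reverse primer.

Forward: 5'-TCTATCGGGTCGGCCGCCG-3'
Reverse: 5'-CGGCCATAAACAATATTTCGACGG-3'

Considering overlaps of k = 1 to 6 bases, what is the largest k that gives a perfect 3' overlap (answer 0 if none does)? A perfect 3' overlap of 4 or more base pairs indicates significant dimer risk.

Longest perfect overlap: 3 complementary base pairs; below the dimer-risk threshold (threshold 4).

Last 6 bases (5'→3') — forward …CCGCCG, reverse …CGACGG.
Reverse complement of the reverse primer's last 6 bases: CCGTCG; its first k bases are the reverse complement of the reverse primer's last k bases, so a perfect k-base overlap needs the forward primer's last k bases to equal them.
Comparing (forward last k vs required): k=1: G vs C ✗; k=2: CG vs CC ✗; k=3: CCG vs CCG ✓; k=4: GCCG vs CCGT ✗; k=5: CGCCG vs CCGTC ✗; k=6: CCGCCG vs CCGTCG ✗.
Only k = 3 is perfect, so the longest perfect 3' overlap is 3.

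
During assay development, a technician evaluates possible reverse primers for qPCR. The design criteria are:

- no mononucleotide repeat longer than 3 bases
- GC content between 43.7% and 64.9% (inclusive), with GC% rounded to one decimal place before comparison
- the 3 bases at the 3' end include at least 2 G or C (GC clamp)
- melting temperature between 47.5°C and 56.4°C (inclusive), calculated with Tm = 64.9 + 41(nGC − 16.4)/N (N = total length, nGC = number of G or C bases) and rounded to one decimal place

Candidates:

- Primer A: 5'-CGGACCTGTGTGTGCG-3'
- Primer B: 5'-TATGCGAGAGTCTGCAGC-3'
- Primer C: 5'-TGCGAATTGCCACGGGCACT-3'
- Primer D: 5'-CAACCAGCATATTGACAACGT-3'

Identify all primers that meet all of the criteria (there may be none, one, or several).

Primer A (16 nt, A=1 T=4 G=7 C=4): longest run = 2 ✓; GC 11/16 = 68.8%, outside 43.7–64.9% ✗; 3' end GCG has 3 G/C ✓; Tm = 64.9 + 41·(11 − 16.4)/16 = 51.1°C ✓ — fails.
Primer B (18 nt, A=4 T=4 G=6 C=4): longest run = 1 ✓; GC 10/18 = 55.6% ✓; 3' end AGC has 2 G/C ✓; Tm = 64.9 + 41·(10 − 16.4)/18 = 50.3°C ✓ — passes.
Primer C (20 nt, A=4 T=4 G=6 C=6): longest run = 3 ✓; GC 12/20 = 60.0% ✓; 3' end ACT has 1 G/C, need ≥2 ✗; Tm = 64.9 + 41·(12 − 16.4)/20 = 55.9°C ✓ — fails.
Primer D (21 nt, A=8 T=4 G=3 C=6): longest run = 2 ✓; GC 9/21 = 42.9%, outside 43.7–64.9% ✗; 3' end CGT has 2 G/C ✓; Tm = 64.9 + 41·(9 − 16.4)/21 = 50.5°C ✓ — fails.

Primer B only.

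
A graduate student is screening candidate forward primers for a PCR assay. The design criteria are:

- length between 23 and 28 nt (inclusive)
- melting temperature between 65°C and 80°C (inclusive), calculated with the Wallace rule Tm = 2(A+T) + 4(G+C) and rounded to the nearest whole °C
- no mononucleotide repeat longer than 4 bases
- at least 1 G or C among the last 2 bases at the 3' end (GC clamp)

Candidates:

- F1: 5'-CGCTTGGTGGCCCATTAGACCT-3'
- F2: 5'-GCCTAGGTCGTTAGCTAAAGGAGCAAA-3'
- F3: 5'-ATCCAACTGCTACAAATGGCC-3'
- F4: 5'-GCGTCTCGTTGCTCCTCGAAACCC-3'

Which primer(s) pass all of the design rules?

F1 (22 nt, A=3 T=6 G=6 C=7): length 22, outside 23–28 ✗; Tm = 2·9 + 4·13 = 70°C ✓; longest run = 3 ✓; 3' end CT has 1 G/C ✓ — fails.
F2 (27 nt, A=9 T=5 G=8 C=5): length 27 ✓; Tm = 2·14 + 4·13 = 80°C ✓; longest run = 3 ✓; 3' end AA has 0 G/C, need ≥1 ✗ — fails.
F3 (21 nt, A=7 T=4 G=3 C=7): length 21, outside 23–28 ✗; Tm = 2·11 + 4·10 = 62°C, outside 65–80°C ✗; longest run = 3 ✓; 3' end CC has 2 G/C ✓ — fails.
F4 (24 nt, A=3 T=6 G=5 C=10): length 24 ✓; Tm = 2·9 + 4·15 = 78°C ✓; longest run = 3 ✓; 3' end CC has 2 G/C ✓ — passes.

F4 only.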